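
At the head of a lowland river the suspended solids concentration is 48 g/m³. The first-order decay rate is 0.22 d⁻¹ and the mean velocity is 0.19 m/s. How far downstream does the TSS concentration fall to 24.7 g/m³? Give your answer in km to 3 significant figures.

From C = C₀·e^(−kt), t = ln(C₀/C)/k = ln(48/24.7)/0.22 = 0.6644/0.22 = 3.02 d.
Distance = v·t = 0.19 m/s × 2.609e+05 s = 4.958e+04 m = 49.58 km.

49.6 km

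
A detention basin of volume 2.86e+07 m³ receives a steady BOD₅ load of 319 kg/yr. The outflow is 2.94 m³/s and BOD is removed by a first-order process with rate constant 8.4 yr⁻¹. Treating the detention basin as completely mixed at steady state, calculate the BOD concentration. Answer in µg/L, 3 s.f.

0.958 µg/L

Outflow Q = 2.94 m³/s × 3.156e+07 s/yr = 9.278e+07 m³/yr.
Steady-state CSTR mass balance: W = Q·C + k·V·C, so C = W/(Q + kV).
Q + kV = 9.278e+07 + 8.4·2.86e+07 = 3.33e+08 m³/yr.
C = 319/3.33e+08 = 9.579e-07 kg/m³ = 0.0009579 mg/L = 0.9579 µg/L.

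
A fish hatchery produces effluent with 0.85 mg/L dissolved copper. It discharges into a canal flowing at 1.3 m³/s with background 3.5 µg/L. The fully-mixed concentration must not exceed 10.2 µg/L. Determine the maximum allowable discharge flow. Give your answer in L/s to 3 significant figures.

10.4 L/s

3.5 µg/L = 0.0035 mg/L.
10.2 µg/L = 0.0102 mg/L.
Mass balance at complete mixing: C_std·(Q_w + Q_r) = Q_w·C_e + Q_r·C_b.
Rearranging, Q_w = Q_r·(C_std − C_b)/(C_e − C_std) = 1.3·(0.0102 − 0.0035) / (0.85 − 0.0102) = 0.01037 m³/s.
= 10.37 L/s.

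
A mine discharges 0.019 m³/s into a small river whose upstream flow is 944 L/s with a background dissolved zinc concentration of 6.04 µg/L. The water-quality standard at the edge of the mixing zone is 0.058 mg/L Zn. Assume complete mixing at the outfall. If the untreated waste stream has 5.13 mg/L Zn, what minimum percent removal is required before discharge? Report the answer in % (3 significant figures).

48.5 %

944 L/s = 0.944 m³/s.
6.04 µg/L = 0.00604 mg/L.
Mass balance: 0.058·0.963 = 0.019·Cₑ + 0.944·0.00604.
Cₑ = (0.05585 − 0.005702) / 0.019 = 2.64 mg/L.
Required removal = 1 − 2.64/5.13 = 48.55 %.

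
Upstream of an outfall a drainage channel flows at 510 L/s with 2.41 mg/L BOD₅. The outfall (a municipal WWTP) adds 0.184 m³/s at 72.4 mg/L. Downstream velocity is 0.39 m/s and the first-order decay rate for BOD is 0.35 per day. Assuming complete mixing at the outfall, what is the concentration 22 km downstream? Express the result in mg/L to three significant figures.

510 L/s = 0.51 m³/s.
After complete mixing, C₀ = (0.184·72.4 + 0.51·2.41) / 0.694 = 20.97 mg/L.
Travel time t = 2.2e+04 m / 0.39 m/s = 5.641e+04 s = 0.6529 d.
C = 20.97·exp(−0.35·0.6529) = 20.97·0.7957 = 16.68 mg/L.

16.7 mg/L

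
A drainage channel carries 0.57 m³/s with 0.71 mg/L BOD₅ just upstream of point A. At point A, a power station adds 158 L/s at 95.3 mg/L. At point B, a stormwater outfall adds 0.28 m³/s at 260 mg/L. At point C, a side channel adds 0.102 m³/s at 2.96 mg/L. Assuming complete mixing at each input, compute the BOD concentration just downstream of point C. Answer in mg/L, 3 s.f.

79.8 mg/L

158 L/s = 0.158 m³/s.
After input A: C = (0.57·0.71 + 0.158·95.3) / 0.728 = 21.24 mg/L.
After input B: C = (0.728·21.24 + 0.28·260) / 1.008 = 87.56 mg/L.
After input C: C = (1.008·87.56 + 0.102·2.96) / 1.11 = 79.79 mg/L.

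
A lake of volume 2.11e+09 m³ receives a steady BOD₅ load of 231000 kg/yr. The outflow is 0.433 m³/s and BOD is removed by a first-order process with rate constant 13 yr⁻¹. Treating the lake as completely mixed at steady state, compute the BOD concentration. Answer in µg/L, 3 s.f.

Outflow Q = 0.433 m³/s × 3.156e+07 s/yr = 1.366e+07 m³/yr.
Steady-state CSTR mass balance: W = Q·C + k·V·C, so C = W/(Q + kV).
Q + kV = 1.366e+07 + 13·2.11e+09 = 2.744e+10 m³/yr.
C = 231000/2.744e+10 = 8.417e-06 kg/m³ = 0.008417 mg/L = 8.417 µg/L.

8.42 µg/L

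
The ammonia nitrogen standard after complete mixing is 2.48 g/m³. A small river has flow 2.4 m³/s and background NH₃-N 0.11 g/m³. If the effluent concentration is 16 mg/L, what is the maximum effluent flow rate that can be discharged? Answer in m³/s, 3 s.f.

Mass balance at complete mixing: C_std·(Q_w + Q_r) = Q_w·C_e + Q_r·C_b.
Rearranging, Q_w = Q_r·(C_std − C_b)/(C_e − C_std) = 2.4·(2.48 − 0.11) / (16 − 2.48) = 0.4207 m³/s.

0.421 m³/s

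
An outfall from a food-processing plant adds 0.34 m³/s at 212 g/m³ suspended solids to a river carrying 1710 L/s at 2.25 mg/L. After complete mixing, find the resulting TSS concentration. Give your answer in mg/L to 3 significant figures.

1710 L/s = 1.71 m³/s.
By mass balance at complete mixing, C = (0.34·212 + 1.71·2.25) / (0.34 + 1.71) = 75.93/2.05 = 37.04 mg/L.

37.0 mg/L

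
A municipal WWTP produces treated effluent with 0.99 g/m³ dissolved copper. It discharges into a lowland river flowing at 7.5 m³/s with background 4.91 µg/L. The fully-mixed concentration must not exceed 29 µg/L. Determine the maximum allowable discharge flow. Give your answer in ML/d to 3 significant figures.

4.91 µg/L = 0.00491 mg/L.
29 µg/L = 0.029 mg/L.
Mass balance at complete mixing: C_std·(Q_w + Q_r) = Q_w·C_e + Q_r·C_b.
Rearranging, Q_w = Q_r·(C_std − C_b)/(C_e − C_std) = 7.5·(0.029 − 0.00491) / (0.99 − 0.029) = 0.188 m³/s.
= 16.24 ML/d.

16.2 ML/d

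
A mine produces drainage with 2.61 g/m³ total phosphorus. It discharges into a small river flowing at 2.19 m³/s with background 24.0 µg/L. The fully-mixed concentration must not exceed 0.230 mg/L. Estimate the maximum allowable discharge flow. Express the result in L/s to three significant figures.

190 L/s

24.0 µg/L = 0.024 mg/L.
Mass balance at complete mixing: C_std·(Q_w + Q_r) = Q_w·C_e + Q_r·C_b.
Rearranging, Q_w = Q_r·(C_std − C_b)/(C_e − C_std) = 2.19·(0.23 − 0.024) / (2.61 − 0.23) = 0.1896 m³/s.
= 189.6 L/s.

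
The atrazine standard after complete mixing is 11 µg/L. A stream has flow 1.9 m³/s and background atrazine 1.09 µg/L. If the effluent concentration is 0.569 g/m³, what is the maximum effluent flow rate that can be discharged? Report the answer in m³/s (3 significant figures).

0.0337 m³/s

1.09 µg/L = 0.00109 mg/L.
11 µg/L = 0.011 mg/L.
Mass balance at complete mixing: C_std·(Q_w + Q_r) = Q_w·C_e + Q_r·C_b.
Rearranging, Q_w = Q_r·(C_std − C_b)/(C_e − C_std) = 1.9·(0.011 − 0.00109) / (0.569 − 0.011) = 0.03374 m³/s.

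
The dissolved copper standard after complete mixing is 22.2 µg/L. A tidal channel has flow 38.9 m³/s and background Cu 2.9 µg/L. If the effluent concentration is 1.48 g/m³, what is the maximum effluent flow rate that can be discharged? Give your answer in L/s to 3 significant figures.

2.9 µg/L = 0.0029 mg/L.
22.2 µg/L = 0.0222 mg/L.
Mass balance at complete mixing: C_std·(Q_w + Q_r) = Q_w·C_e + Q_r·C_b.
Rearranging, Q_w = Q_r·(C_std − C_b)/(C_e − C_std) = 38.9·(0.0222 − 0.0029) / (1.48 − 0.0222) = 0.515 m³/s.
= 515 L/s.

515 L/s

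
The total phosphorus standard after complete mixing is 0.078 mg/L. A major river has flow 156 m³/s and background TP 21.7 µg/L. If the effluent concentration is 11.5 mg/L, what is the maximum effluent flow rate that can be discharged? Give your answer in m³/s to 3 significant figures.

21.7 µg/L = 0.0217 mg/L.
Mass balance at complete mixing: C_std·(Q_w + Q_r) = Q_w·C_e + Q_r·C_b.
Rearranging, Q_w = Q_r·(C_std − C_b)/(C_e − C_std) = 156·(0.078 − 0.0217) / (11.5 − 0.078) = 0.7689 m³/s.

0.769 m³/s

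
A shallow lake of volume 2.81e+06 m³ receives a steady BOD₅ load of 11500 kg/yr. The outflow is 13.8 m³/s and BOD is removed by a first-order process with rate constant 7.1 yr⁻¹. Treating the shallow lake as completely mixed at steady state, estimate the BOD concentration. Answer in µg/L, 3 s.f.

Outflow Q = 13.8 m³/s × 3.156e+07 s/yr = 4.355e+08 m³/yr.
Steady-state CSTR mass balance: W = Q·C + k·V·C, so C = W/(Q + kV).
Q + kV = 4.355e+08 + 7.1·2.81e+06 = 4.554e+08 m³/yr.
C = 11500/4.554e+08 = 2.525e-05 kg/m³ = 0.02525 mg/L = 25.25 µg/L.

25.2 µg/L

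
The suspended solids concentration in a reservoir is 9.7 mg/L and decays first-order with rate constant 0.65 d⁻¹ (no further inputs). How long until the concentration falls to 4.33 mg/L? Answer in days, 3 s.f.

1.24 d

t = ln(C₀/C)/k = ln(9.7/4.33)/0.65 = 0.8066/0.65 = 1.241 d.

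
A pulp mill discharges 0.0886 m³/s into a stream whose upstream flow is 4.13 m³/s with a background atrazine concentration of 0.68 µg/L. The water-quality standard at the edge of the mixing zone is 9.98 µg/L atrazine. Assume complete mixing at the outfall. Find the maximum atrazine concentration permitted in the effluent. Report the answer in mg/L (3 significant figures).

0.68 µg/L = 0.00068 mg/L.
9.98 µg/L = 0.00998 mg/L.
Mass balance: 0.00998·4.219 = 0.0886·Cₑ + 4.13·0.00068.
Cₑ = (0.0421 − 0.002808) / 0.0886 = 0.4435 mg/L.

0.443 mg/L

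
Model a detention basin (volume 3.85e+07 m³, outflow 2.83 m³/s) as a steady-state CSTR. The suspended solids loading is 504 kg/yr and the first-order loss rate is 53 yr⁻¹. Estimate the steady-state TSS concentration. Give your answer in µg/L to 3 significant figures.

Outflow Q = 2.83 m³/s × 3.156e+07 s/yr = 8.931e+07 m³/yr.
Steady-state CSTR mass balance: W = Q·C + k·V·C, so C = W/(Q + kV).
Q + kV = 8.931e+07 + 53·3.85e+07 = 2.13e+09 m³/yr.
C = 504/2.13e+09 = 2.366e-07 kg/m³ = 0.0002366 mg/L = 0.2366 µg/L.

0.237 µg/L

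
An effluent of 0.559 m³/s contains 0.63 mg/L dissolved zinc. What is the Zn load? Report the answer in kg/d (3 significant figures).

30.4 kg/d

Mass flux = Q·C = 0.559 m³/s × 0.63 g/m³ = 0.3522 g/s.
= 0.3522 g/s × 86.4 = 30.43 kg/d.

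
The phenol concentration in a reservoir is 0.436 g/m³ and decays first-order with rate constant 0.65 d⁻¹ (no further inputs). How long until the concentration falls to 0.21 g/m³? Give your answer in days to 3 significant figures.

t = ln(C₀/C)/k = ln(0.436/0.21)/0.65 = 0.7305/0.65 = 1.124 d.

1.12 d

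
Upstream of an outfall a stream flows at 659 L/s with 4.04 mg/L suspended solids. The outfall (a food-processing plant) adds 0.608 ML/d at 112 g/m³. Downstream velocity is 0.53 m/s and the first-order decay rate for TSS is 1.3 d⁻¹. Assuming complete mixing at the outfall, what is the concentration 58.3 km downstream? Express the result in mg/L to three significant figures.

0.990 mg/L

0.608 ML/d = 0.007037 m³/s.
659 L/s = 0.659 m³/s.
After complete mixing, C₀ = (0.007037·112 + 0.659·4.04) / 0.666 = 5.181 mg/L.
Travel time t = 5.83e+04 m / 0.53 m/s = 1.1e+05 s = 1.273 d.
C = 5.181·exp(−1.3·1.273) = 5.181·0.1911 = 0.9899 mg/L.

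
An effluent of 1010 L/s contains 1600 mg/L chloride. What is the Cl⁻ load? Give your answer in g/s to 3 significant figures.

1620 g/s

1010 L/s = 1.01 m³/s.
Mass flux = Q·C = 1.01 m³/s × 1600 g/m³ = 1616 g/s.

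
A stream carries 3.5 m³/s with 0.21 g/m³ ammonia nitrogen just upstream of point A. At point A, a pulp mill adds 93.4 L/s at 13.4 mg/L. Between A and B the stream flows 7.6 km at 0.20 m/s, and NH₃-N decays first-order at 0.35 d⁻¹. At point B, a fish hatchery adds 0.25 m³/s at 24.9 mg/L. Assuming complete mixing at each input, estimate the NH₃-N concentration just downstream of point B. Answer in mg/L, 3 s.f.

2.06 mg/L

93.4 L/s = 0.0934 m³/s.
After input A: C = (3.5·0.21 + 0.0934·13.4) / 3.593 = 0.5528 mg/L.
Over the 7.6 km reach to input B (t = 3.8e+04 s = 0.4398 d), decay gives C = 0.5528·exp(−0.35·0.4398) = 0.474 mg/L.
After input B: C = (3.593·0.474 + 0.25·24.9) / 3.843 = 2.063 mg/L.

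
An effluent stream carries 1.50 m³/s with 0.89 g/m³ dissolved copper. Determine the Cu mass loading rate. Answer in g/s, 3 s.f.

Mass flux = Q·C = 1.5 m³/s × 0.89 g/m³ = 1.335 g/s.

1.33 g/s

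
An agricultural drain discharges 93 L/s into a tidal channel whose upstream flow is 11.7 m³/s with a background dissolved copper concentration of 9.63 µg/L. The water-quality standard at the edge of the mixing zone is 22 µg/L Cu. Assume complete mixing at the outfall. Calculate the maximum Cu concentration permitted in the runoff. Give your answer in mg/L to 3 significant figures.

1.58 mg/L

93 L/s = 0.093 m³/s.
9.63 µg/L = 0.00963 mg/L.
22 µg/L = 0.022 mg/L.
Mass balance: 0.022·11.79 = 0.093·Cₑ + 11.7·0.00963.
Cₑ = (0.2594 − 0.1127) / 0.093 = 1.578 mg/L.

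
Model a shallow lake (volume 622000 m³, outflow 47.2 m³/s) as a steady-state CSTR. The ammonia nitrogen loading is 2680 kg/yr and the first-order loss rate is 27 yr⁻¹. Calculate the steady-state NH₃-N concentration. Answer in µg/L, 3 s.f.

1.78 µg/L

Outflow Q = 47.2 m³/s × 3.156e+07 s/yr = 1.49e+09 m³/yr.
Steady-state CSTR mass balance: W = Q·C + k·V·C, so C = W/(Q + kV).
Q + kV = 1.49e+09 + 27·622000 = 1.506e+09 m³/yr.
C = 2680/1.506e+09 = 1.779e-06 kg/m³ = 0.001779 mg/L = 1.779 µg/L.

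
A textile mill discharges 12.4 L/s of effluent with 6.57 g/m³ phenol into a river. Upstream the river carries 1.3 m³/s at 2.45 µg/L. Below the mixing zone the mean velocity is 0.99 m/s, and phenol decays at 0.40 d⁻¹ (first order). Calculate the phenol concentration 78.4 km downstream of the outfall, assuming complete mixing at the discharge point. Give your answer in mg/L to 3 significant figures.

0.0447 mg/L

12.4 L/s = 0.0124 m³/s.
2.45 µg/L = 0.00245 mg/L.
After complete mixing, C₀ = (0.0124·6.57 + 1.3·0.00245) / 1.312 = 0.0645 mg/L.
Travel time t = 7.84e+04 m / 0.99 m/s = 7.919e+04 s = 0.9166 d.
C = 0.0645·exp(−0.40·0.9166) = 0.0645·0.6931 = 0.0447 mg/L.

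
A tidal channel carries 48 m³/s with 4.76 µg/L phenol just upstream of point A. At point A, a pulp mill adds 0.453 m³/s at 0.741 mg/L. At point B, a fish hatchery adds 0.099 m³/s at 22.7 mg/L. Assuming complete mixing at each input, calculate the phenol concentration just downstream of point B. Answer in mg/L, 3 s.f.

0.0579 mg/L

4.76 µg/L = 0.00476 mg/L.
After input A: C = (48·0.00476 + 0.453·0.741) / 48.45 = 0.01164 mg/L.
After input B: C = (48.45·0.01164 + 0.099·22.7) / 48.55 = 0.05791 mg/L.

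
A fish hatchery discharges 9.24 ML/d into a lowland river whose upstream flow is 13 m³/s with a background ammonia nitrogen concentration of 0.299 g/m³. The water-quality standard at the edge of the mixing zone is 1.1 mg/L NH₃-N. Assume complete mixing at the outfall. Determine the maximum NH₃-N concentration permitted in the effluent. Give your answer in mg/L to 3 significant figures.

9.24 ML/d = 0.1069 m³/s.
Mass balance: 1.1·13.11 = 0.1069·Cₑ + 13·0.299.
Cₑ = (14.42 − 3.887) / 0.1069 = 98.47 mg/L.

98.5 mg/L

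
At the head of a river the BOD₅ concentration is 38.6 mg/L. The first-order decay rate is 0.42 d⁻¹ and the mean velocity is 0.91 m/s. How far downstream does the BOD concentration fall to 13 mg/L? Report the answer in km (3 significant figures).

From C = C₀·e^(−kt), t = ln(C₀/C)/k = ln(38.6/13)/0.42 = 1.088/0.42 = 2.591 d.
Distance = v·t = 0.91 m/s × 2.239e+05 s = 2.037e+05 m = 203.7 km.

204 km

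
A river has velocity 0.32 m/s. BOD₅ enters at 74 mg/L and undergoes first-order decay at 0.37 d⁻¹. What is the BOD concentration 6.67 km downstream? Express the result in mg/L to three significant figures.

Travel time t = 6.67 km / 0.32 m/s = 6670/0.32 = 2.084e+04 s = 0.2412 d.
First-order decay: C = 74·exp(−0.37·0.2412) = 74·0.9146 = 67.68 mg/L.

67.7 mg/L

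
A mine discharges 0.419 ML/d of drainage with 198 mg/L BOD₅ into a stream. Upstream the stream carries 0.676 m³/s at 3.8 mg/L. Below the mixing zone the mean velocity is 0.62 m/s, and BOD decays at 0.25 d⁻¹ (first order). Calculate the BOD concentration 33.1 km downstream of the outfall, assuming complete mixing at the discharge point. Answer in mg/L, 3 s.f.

4.44 mg/L

0.419 ML/d = 0.00485 m³/s.
After complete mixing, C₀ = (0.00485·198 + 0.676·3.8) / 0.6808 = 5.183 mg/L.
Travel time t = 3.31e+04 m / 0.62 m/s = 5.339e+04 s = 0.6179 d.
C = 5.183·exp(−0.25·0.6179) = 5.183·0.8569 = 4.441 mg/L.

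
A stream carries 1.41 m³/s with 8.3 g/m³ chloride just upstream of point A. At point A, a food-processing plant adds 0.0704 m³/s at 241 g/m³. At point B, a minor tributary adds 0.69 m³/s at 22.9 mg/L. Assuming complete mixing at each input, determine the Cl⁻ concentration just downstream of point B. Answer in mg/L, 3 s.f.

After input A: C = (1.41·8.3 + 0.0704·241) / 1.48 = 19.37 mg/L.
After input B: C = (1.48·19.37 + 0.69·22.9) / 2.17 = 20.49 mg/L.

20.5 mg/L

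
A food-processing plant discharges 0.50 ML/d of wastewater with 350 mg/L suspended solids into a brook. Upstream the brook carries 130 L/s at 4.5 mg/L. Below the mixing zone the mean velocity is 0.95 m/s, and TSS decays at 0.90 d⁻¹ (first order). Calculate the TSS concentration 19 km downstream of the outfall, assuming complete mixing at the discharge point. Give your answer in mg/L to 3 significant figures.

15.6 mg/L

0.50 ML/d = 0.005787 m³/s.
130 L/s = 0.13 m³/s.
After complete mixing, C₀ = (0.005787·350 + 0.13·4.5) / 0.1358 = 19.22 mg/L.
Travel time t = 1.9e+04 m / 0.95 m/s = 2e+04 s = 0.2315 d.
C = 19.22·exp(−0.90·0.2315) = 19.22·0.8119 = 15.61 mg/L.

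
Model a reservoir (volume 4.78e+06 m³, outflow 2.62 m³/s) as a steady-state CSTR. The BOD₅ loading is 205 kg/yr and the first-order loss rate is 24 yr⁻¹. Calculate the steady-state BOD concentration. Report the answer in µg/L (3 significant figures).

Outflow Q = 2.62 m³/s × 3.156e+07 s/yr = 8.268e+07 m³/yr.
Steady-state CSTR mass balance: W = Q·C + k·V·C, so C = W/(Q + kV).
Q + kV = 8.268e+07 + 24·4.78e+06 = 1.974e+08 m³/yr.
C = 205/1.974e+08 = 1.038e-06 kg/m³ = 0.001038 mg/L = 1.038 µg/L.

1.04 µg/L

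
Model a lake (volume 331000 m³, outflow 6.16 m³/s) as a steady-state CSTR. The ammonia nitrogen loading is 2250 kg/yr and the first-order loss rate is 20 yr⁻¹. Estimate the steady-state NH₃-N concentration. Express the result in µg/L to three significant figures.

Outflow Q = 6.16 m³/s × 3.156e+07 s/yr = 1.944e+08 m³/yr.
Steady-state CSTR mass balance: W = Q·C + k·V·C, so C = W/(Q + kV).
Q + kV = 1.944e+08 + 20·331000 = 2.01e+08 m³/yr.
C = 2250/2.01e+08 = 1.119e-05 kg/m³ = 0.01119 mg/L = 11.19 µg/L.

11.2 µg/L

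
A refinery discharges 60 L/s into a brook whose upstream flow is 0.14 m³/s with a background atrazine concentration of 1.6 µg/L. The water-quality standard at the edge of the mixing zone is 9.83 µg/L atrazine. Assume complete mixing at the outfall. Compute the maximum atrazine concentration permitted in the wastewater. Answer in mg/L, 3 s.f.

60 L/s = 0.06 m³/s.
1.6 µg/L = 0.0016 mg/L.
9.83 µg/L = 0.00983 mg/L.
Mass balance: 0.00983·0.2 = 0.06·Cₑ + 0.14·0.0016.
Cₑ = (0.001966 − 0.000224) / 0.06 = 0.02903 mg/L.

0.0290 mg/L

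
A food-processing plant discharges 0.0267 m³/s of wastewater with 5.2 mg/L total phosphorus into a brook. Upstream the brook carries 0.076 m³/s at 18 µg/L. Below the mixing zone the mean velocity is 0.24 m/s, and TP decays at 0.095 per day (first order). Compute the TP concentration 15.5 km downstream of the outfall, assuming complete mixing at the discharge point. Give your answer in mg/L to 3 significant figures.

18 µg/L = 0.018 mg/L.
After complete mixing, C₀ = (0.0267·5.2 + 0.076·0.018) / 0.1027 = 1.365 mg/L.
Travel time t = 1.55e+04 m / 0.24 m/s = 6.458e+04 s = 0.7475 d.
C = 1.365·exp(−0.095·0.7475) = 1.365·0.9315 = 1.272 mg/L.

1.27 mg/L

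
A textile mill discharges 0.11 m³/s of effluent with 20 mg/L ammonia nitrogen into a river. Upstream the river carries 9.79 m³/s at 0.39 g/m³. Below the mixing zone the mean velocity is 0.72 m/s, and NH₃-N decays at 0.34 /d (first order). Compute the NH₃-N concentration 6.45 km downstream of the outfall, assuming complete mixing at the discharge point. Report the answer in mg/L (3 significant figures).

0.587 mg/L

After complete mixing, C₀ = (0.11·20 + 9.79·0.39) / 9.9 = 0.6079 mg/L.
Travel time t = 6450 m / 0.72 m/s = 8958 s = 0.1037 d.
C = 0.6079·exp(−0.34·0.1037) = 0.6079·0.9654 = 0.5868 mg/L.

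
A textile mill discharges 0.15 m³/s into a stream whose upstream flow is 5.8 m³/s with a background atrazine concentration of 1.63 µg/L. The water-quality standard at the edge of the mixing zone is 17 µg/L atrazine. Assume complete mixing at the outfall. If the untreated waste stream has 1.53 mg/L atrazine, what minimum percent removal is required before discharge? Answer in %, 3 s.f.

1.63 µg/L = 0.00163 mg/L.
17 µg/L = 0.017 mg/L.
Mass balance: 0.017·5.95 = 0.15·Cₑ + 5.8·0.00163.
Cₑ = (0.1012 − 0.009454) / 0.15 = 0.6113 mg/L.
Required removal = 1 − 0.6113/1.53 = 60.05 %.

60.0 %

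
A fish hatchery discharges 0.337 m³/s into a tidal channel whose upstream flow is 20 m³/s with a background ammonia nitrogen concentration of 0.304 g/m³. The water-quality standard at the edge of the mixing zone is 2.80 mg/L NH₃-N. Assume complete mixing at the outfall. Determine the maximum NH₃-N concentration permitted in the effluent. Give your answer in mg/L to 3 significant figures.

151 mg/L

Mass balance: 2.8·20.34 = 0.337·Cₑ + 20·0.304.
Cₑ = (56.94 − 6.08) / 0.337 = 150.9 mg/L.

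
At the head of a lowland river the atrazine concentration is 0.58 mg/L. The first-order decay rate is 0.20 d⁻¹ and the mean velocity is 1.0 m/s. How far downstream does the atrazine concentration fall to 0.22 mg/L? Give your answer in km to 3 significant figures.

From C = C₀·e^(−kt), t = ln(C₀/C)/k = ln(0.58/0.22)/0.20 = 0.9694/0.20 = 4.847 d.
Distance = v·t = 1.0 m/s × 4.188e+05 s = 4.188e+05 m = 418.8 km.

419 km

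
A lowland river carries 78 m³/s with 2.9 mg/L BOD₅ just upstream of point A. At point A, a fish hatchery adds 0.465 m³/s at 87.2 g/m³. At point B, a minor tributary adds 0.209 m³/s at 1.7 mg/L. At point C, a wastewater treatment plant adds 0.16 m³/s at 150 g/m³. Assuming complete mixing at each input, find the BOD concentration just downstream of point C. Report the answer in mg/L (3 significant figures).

After input A: C = (78·2.9 + 0.465·87.2) / 78.47 = 3.4 mg/L.
After input B: C = (78.47·3.4 + 0.209·1.7) / 78.67 = 3.395 mg/L.
After input C: C = (78.67·3.395 + 0.16·150) / 78.83 = 3.693 mg/L.

3.69 mg/L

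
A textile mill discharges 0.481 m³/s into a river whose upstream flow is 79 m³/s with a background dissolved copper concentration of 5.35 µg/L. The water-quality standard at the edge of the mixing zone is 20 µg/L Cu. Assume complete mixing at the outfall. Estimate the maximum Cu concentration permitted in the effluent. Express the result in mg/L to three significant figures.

2.43 mg/L

5.35 µg/L = 0.00535 mg/L.
20 µg/L = 0.02 mg/L.
Mass balance: 0.02·79.48 = 0.481·Cₑ + 79·0.00535.
Cₑ = (1.59 − 0.4226) / 0.481 = 2.426 mg/L.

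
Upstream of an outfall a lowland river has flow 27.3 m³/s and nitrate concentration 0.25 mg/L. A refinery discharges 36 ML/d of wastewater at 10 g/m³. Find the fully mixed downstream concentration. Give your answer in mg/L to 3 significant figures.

0.397 mg/L

36 ML/d = 0.4167 m³/s.
Flow-weighted mixing gives C = (0.4167·10 + 27.3·0.25) / (0.4167 + 27.3) = 10.99/27.72 = 0.3966 mg/L.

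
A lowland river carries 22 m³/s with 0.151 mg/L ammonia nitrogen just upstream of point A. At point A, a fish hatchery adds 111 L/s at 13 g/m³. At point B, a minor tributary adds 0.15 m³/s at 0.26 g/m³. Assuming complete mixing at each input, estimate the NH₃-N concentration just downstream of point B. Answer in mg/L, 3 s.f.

111 L/s = 0.111 m³/s.
After input A: C = (22·0.151 + 0.111·13) / 22.11 = 0.2155 mg/L.
After input B: C = (22.11·0.2155 + 0.15·0.26) / 22.26 = 0.2158 mg/L.

0.216 mg/L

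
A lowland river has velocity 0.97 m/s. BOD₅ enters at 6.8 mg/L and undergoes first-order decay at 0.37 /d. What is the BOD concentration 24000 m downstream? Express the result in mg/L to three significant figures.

Travel time t = 24000 m / 0.97 m/s = 2.4e+04/0.97 = 2.474e+04 s = 0.2864 d.
First-order decay: C = 6.8·exp(−0.37·0.2864) = 6.8·0.8995 = 6.116 mg/L.

6.12 mg/L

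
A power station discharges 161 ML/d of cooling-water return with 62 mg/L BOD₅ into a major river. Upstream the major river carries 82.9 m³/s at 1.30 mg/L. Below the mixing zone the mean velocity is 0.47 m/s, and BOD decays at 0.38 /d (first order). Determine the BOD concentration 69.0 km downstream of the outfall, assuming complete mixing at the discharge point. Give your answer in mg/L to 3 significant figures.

1.38 mg/L

161 ML/d = 1.863 m³/s.
After complete mixing, C₀ = (1.863·62 + 82.9·1.3) / 84.76 = 2.634 mg/L.
Travel time t = 6.9e+04 m / 0.47 m/s = 1.468e+05 s = 1.699 d.
C = 2.634·exp(−0.38·1.699) = 2.634·0.5243 = 1.381 mg/L.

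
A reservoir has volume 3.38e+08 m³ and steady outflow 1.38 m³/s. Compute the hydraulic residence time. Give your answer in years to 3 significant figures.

Q = 1.38 m³/s × 3.156e+07 s/yr = 4.355e+07 m³/yr.
Hydraulic residence time τ = V/Q = 3.38e+08/4.355e+07 = 7.761 yr.

7.76 yr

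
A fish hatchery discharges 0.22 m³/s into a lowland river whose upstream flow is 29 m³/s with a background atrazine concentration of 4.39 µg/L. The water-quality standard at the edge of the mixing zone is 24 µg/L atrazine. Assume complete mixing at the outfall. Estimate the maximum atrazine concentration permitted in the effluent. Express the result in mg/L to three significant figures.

4.39 µg/L = 0.00439 mg/L.
24 µg/L = 0.024 mg/L.
Mass balance: 0.024·29.22 = 0.22·Cₑ + 29·0.00439.
Cₑ = (0.7013 − 0.1273) / 0.22 = 2.609 mg/L.

2.61 mg/L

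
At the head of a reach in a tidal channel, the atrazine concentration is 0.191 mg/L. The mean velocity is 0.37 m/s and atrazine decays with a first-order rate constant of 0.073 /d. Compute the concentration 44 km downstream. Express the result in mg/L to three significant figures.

Travel time t = 44 km / 0.37 m/s = 4.4e+04/0.37 = 1.189e+05 s = 1.376 d.
First-order decay: C = 0.191·exp(−0.073·1.376) = 0.191·0.9044 = 0.1727 mg/L.

0.173 mg/L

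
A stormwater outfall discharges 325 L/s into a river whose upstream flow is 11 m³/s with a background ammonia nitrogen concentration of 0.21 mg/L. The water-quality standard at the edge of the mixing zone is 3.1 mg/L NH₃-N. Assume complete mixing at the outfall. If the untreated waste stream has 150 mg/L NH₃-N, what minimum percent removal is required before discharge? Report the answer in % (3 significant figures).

32.7 %

325 L/s = 0.325 m³/s.
Mass balance: 3.1·11.32 = 0.325·Cₑ + 11·0.21.
Cₑ = (35.11 − 2.31) / 0.325 = 100.9 mg/L.
Required removal = 1 − 100.9/150 = 32.72 %.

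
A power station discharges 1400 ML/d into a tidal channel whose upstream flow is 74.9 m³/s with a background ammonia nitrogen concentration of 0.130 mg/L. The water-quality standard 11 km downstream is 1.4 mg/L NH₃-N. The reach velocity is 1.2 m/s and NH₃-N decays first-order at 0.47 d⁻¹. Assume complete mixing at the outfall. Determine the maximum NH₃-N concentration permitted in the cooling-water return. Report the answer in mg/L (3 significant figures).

1400 ML/d = 16.2 m³/s.
Travel time to the compliance point: t = 1.1e+04/1.2 = 9167 s = 0.1061 d; decay factor exp(−0.47·0.1061) = 0.9514.
So the concentration just after mixing may be at most 1.4/0.9514 = 1.472 mg/L.
Mass balance: 1.472·91.1 = 16.2·Cₑ + 74.9·0.13.
Cₑ = (134.1 − 9.737) / 16.2 = 7.673 mg/L.

7.67 mg/L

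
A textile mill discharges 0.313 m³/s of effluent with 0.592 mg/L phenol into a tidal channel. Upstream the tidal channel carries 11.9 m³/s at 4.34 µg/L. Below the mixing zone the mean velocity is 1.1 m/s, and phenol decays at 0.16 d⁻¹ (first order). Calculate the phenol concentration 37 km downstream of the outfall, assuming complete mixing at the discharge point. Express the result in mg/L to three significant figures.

0.0182 mg/L

4.34 µg/L = 0.00434 mg/L.
After complete mixing, C₀ = (0.313·0.592 + 11.9·0.00434) / 12.21 = 0.0194 mg/L.
Travel time t = 3.7e+04 m / 1.1 m/s = 3.364e+04 s = 0.3893 d.
C = 0.0194·exp(−0.16·0.3893) = 0.0194·0.9396 = 0.01823 mg/L.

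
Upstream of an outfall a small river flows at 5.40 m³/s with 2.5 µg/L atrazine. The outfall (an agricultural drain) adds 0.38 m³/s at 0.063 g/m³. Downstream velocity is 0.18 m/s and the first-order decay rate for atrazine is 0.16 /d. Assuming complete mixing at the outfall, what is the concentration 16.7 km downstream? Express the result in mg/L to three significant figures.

0.00545 mg/L

2.5 µg/L = 0.0025 mg/L.
After complete mixing, C₀ = (0.38·0.063 + 5.4·0.0025) / 5.78 = 0.006478 mg/L.
Travel time t = 1.67e+04 m / 0.18 m/s = 9.278e+04 s = 1.074 d.
C = 0.006478·exp(−0.16·1.074) = 0.006478·0.8421 = 0.005455 mg/L.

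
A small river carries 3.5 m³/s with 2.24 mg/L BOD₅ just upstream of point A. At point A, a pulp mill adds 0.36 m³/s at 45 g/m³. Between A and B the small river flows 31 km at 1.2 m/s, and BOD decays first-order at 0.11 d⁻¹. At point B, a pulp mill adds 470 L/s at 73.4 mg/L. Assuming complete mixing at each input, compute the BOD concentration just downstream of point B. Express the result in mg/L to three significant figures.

13.3 mg/L

After input A: C = (3.5·2.24 + 0.36·45) / 3.86 = 6.228 mg/L.
Over the 31 km reach to input B (t = 2.583e+04 s = 0.299 d), decay gives C = 6.228·exp(−0.11·0.299) = 6.026 mg/L.
470 L/s = 0.47 m³/s.
After input B: C = (3.86·6.026 + 0.47·73.4) / 4.33 = 13.34 mg/L.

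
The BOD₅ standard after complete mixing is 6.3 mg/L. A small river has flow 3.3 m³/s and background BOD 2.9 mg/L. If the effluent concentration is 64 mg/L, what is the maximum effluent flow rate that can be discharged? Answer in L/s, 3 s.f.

194 L/s

Mass balance at complete mixing: C_std·(Q_w + Q_r) = Q_w·C_e + Q_r·C_b.
Rearranging, Q_w = Q_r·(C_std − C_b)/(C_e − C_std) = 3.3·(6.3 − 2.9) / (64 − 6.3) = 0.1945 m³/s.
= 194.5 L/s.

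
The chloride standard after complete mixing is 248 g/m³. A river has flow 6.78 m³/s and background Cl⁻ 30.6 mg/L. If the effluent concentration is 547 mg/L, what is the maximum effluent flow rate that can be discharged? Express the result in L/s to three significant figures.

4930 L/s

Mass balance at complete mixing: C_std·(Q_w + Q_r) = Q_w·C_e + Q_r·C_b.
Rearranging, Q_w = Q_r·(C_std − C_b)/(C_e − C_std) = 6.78·(248 − 30.6) / (547 − 248) = 4.93 m³/s.
= 4930 L/s.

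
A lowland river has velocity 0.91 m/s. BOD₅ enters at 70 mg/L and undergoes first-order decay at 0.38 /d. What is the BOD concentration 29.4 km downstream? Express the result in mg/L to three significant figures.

Travel time t = 29.4 km / 0.91 m/s = 2.94e+04/0.91 = 3.231e+04 s = 0.3739 d.
First-order decay: C = 70·exp(−0.38·0.3739) = 70·0.8675 = 60.73 mg/L.

60.7 mg/L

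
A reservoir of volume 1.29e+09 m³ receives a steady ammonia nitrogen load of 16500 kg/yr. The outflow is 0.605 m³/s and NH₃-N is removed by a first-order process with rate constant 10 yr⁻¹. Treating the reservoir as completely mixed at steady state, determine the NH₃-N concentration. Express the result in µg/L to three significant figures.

1.28 µg/L

Outflow Q = 0.605 m³/s × 3.156e+07 s/yr = 1.909e+07 m³/yr.
Steady-state CSTR mass balance: W = Q·C + k·V·C, so C = W/(Q + kV).
Q + kV = 1.909e+07 + 10·1.29e+09 = 1.292e+10 m³/yr.
C = 16500/1.292e+10 = 1.277e-06 kg/m³ = 0.001277 mg/L = 1.277 µg/L.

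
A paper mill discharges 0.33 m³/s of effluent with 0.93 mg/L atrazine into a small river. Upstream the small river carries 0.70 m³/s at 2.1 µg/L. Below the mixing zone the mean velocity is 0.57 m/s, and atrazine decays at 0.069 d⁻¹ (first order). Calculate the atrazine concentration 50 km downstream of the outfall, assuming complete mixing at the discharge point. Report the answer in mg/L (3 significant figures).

2.1 µg/L = 0.0021 mg/L.
After complete mixing, C₀ = (0.33·0.93 + 0.7·0.0021) / 1.03 = 0.2994 mg/L.
Travel time t = 5e+04 m / 0.57 m/s = 8.772e+04 s = 1.015 d.
C = 0.2994·exp(−0.069·1.015) = 0.2994·0.9323 = 0.2791 mg/L.

0.279 mg/L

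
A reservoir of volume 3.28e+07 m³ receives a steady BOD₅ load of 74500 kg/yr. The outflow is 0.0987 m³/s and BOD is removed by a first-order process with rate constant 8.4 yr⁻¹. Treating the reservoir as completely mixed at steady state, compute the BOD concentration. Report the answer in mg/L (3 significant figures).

0.267 mg/L

Outflow Q = 0.0987 m³/s × 3.156e+07 s/yr = 3.115e+06 m³/yr.
Steady-state CSTR mass balance: W = Q·C + k·V·C, so C = W/(Q + kV).
Q + kV = 3.115e+06 + 8.4·3.28e+07 = 2.786e+08 m³/yr.
C = 74500/2.786e+08 = 0.0002674 kg/m³ = 0.2674 mg/L.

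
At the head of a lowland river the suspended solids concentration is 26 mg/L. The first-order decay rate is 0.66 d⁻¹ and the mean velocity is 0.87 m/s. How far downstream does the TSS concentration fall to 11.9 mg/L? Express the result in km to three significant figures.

From C = C₀·e^(−kt), t = ln(C₀/C)/k = ln(26/11.9)/0.66 = 0.7816/0.66 = 1.184 d.
Distance = v·t = 0.87 m/s × 1.023e+05 s = 8.901e+04 m = 89.01 km.

89.0 km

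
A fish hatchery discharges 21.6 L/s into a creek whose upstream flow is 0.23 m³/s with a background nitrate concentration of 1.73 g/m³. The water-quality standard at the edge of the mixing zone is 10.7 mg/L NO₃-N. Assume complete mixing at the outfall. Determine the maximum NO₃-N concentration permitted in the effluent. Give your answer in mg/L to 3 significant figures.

21.6 L/s = 0.0216 m³/s.
Mass balance: 10.7·0.2516 = 0.0216·Cₑ + 0.23·1.73.
Cₑ = (2.692 − 0.3979) / 0.0216 = 106.2 mg/L.

106 mg/L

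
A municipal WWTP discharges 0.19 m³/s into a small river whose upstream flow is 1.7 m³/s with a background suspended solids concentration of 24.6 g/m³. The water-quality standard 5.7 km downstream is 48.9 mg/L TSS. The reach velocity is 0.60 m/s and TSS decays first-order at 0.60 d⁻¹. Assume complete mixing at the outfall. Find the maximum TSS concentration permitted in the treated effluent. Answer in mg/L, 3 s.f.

299 mg/L

Travel time to the compliance point: t = 5700/0.60 = 9500 s = 0.11 d; decay factor exp(−0.60·0.11) = 0.9362.
So the concentration just after mixing may be at most 48.9/0.9362 = 52.23 mg/L.
Mass balance: 52.23·1.89 = 0.19·Cₑ + 1.7·24.6.
Cₑ = (98.72 − 41.82) / 0.19 = 299.5 mg/L.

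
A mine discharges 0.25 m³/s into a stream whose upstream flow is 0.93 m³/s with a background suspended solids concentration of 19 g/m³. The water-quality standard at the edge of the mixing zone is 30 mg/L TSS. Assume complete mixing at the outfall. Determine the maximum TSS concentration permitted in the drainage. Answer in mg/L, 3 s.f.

70.9 mg/L

Mass balance: 30·1.18 = 0.25·Cₑ + 0.93·19.
Cₑ = (35.4 − 17.67) / 0.25 = 70.92 mg/L.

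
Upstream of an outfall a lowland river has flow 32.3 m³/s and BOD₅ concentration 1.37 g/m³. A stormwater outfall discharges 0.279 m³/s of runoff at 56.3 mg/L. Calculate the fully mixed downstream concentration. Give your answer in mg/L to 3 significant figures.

By mass balance at complete mixing, C = (0.279·56.3 + 32.3·1.37) / (0.279 + 32.3) = 59.96/32.58 = 1.84 mg/L.

1.84 mg/L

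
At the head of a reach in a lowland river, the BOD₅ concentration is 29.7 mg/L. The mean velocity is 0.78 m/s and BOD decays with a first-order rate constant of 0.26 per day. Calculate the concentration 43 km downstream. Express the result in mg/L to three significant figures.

25.2 mg/L

Travel time t = 43 km / 0.78 m/s = 4.3e+04/0.78 = 5.513e+04 s = 0.6381 d.
First-order decay: C = 29.7·exp(−0.26·0.6381) = 29.7·0.8471 = 25.16 mg/L.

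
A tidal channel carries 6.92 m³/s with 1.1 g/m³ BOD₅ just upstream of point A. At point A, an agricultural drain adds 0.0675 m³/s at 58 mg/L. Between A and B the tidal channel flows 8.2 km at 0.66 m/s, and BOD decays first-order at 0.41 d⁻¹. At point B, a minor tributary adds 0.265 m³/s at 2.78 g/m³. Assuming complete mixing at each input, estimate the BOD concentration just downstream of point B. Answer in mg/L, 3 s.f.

After input A: C = (6.92·1.1 + 0.0675·58) / 6.987 = 1.65 mg/L.
Over the 8.2 km reach to input B (t = 1.242e+04 s = 0.1438 d), decay gives C = 1.65·exp(−0.41·0.1438) = 1.555 mg/L.
After input B: C = (6.987·1.555 + 0.265·2.78) / 7.252 = 1.6 mg/L.

1.60 mg/L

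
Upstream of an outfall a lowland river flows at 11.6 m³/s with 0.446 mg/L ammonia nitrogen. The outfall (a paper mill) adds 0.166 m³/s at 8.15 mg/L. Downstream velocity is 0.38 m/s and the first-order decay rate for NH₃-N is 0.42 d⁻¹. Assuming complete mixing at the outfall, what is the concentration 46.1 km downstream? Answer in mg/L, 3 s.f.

0.308 mg/L

After complete mixing, C₀ = (0.166·8.15 + 11.6·0.446) / 11.77 = 0.5547 mg/L.
Travel time t = 4.61e+04 m / 0.38 m/s = 1.213e+05 s = 1.404 d.
C = 0.5547·exp(−0.42·1.404) = 0.5547·0.5545 = 0.3076 mg/L.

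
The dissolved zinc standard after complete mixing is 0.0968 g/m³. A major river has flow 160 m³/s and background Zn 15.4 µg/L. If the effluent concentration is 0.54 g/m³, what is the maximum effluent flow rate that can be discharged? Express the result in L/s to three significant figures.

15.4 µg/L = 0.0154 mg/L.
Mass balance at complete mixing: C_std·(Q_w + Q_r) = Q_w·C_e + Q_r·C_b.
Rearranging, Q_w = Q_r·(C_std − C_b)/(C_e − C_std) = 160·(0.0968 − 0.0154) / (0.54 − 0.0968) = 29.39 m³/s.
= 2.939e+04 L/s.

29400 L/s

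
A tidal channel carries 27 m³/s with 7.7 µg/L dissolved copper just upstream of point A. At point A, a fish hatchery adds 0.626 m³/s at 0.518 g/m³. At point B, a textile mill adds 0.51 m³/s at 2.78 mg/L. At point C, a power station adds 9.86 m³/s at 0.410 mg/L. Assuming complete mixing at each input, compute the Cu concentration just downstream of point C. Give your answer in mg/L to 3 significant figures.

7.7 µg/L = 0.0077 mg/L.
After input A: C = (27·0.0077 + 0.626·0.518) / 27.63 = 0.01926 mg/L.
After input B: C = (27.63·0.01926 + 0.51·2.78) / 28.14 = 0.06931 mg/L.
After input C: C = (28.14·0.06931 + 9.86·0.41) / 38 = 0.1577 mg/L.

0.158 mg/L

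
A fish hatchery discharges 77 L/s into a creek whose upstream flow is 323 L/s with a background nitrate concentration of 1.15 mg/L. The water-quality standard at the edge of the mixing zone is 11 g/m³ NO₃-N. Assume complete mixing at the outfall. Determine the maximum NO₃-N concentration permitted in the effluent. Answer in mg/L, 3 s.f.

52.3 mg/L

77 L/s = 0.077 m³/s.
323 L/s = 0.323 m³/s.
Mass balance: 11·0.4 = 0.077·Cₑ + 0.323·1.15.
Cₑ = (4.4 − 0.3715) / 0.077 = 52.32 mg/L.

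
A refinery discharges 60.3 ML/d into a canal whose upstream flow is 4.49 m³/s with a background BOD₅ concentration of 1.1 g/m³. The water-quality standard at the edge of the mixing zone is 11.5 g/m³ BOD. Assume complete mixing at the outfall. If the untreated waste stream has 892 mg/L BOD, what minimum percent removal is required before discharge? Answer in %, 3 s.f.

60.3 ML/d = 0.6979 m³/s.
Mass balance: 11.5·5.188 = 0.6979·Cₑ + 4.49·1.1.
Cₑ = (59.66 − 4.939) / 0.6979 = 78.41 mg/L.
Required removal = 1 − 78.41/892 = 91.21 %.

91.2 %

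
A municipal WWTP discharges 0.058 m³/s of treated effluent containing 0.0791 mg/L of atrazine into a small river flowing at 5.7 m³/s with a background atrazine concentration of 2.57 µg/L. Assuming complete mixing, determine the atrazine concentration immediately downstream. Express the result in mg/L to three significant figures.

2.57 µg/L = 0.00257 mg/L.
Conservation of mass across the mixing zone: C = (0.058·0.0791 + 5.7·0.00257) / (0.058 + 5.7) = 0.01924/5.758 = 0.003341 mg/L.

0.00334 mg/L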